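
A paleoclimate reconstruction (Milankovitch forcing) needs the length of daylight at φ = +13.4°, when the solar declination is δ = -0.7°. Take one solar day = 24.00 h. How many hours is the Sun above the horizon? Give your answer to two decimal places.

cos H₀ = −tan φ · tan δ = −tan(+13.4°) × tan(-0.700°) = 0.0029, so H₀ = 1.5679 rad = 89.83°.
Daylight = 2H₀/(2π) × 24.00 h = (1.5679/π) × 24.00 = 11.98 h.

11.98 h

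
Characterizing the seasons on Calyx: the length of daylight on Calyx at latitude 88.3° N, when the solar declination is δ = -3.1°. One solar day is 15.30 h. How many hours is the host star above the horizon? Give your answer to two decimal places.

0.00 h

cos h₀ = −tan ϕ · tan δ = 1.8248 ≥ 1, so the host star never rises (polar night) and h₀ = 0.
Daylight = 2h₀/(2π) × 15.30 h = (0.0000/π) × 15.30 = 0.00 h.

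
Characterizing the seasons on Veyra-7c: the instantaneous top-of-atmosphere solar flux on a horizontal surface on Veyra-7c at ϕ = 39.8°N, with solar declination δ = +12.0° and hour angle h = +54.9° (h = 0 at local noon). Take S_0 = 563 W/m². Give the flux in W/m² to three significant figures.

318 W/m²

cos θ_z = sin ϕ sin δ + cos ϕ cos δ cos h = 0.133086 + 0.432113 = 0.565199.
Flux = S_0 · cos θ_z = 563 × 0.565199 = 318.2 W/m².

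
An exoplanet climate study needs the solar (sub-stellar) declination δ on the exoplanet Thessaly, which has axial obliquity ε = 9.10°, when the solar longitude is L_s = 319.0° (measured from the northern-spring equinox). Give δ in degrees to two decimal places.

sin δ = sin ε · sin L_s = sin 9.10° × sin 319.0° = -0.103761.
δ = arcsin(-0.103761) = -5.96°.

δ = -5.96°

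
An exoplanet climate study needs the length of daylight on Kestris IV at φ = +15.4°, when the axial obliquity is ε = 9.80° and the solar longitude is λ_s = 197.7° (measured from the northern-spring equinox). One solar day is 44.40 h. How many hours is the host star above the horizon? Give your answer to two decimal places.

Solar declination: sin δ = sin ε · sin λ_s = sin 9.80° × sin 197.7° = -0.05175, so δ = -2.966°.
cos H₀ = −tan φ · tan δ = −tan(+15.4°) × tan(-2.966°) = 0.0143, so H₀ = 1.5565 rad = 89.18°.
Daylight = 2H₀/(2π) × 44.40 h = (1.5565/π) × 44.40 = 22.00 h.

22.00 h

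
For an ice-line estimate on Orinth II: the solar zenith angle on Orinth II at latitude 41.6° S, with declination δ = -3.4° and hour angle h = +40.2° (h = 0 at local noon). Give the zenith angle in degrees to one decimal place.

θ_z = 52.4°

cos θ_z = sin φ sin δ + cos φ cos δ cos h = 0.039375 + 0.570160 = 0.609535.
θ_z = arccos(0.609535) = 52.4°.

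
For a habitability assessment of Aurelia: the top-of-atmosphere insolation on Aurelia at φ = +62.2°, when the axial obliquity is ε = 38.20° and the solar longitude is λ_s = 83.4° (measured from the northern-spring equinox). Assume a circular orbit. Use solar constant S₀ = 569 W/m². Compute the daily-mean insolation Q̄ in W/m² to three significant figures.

Solar declination: sin δ = sin ε · sin λ_s = sin 38.20° × sin 83.4° = 0.61431, so δ = +37.902°.
cos H₀ = −tan(+62.2°) tan(+37.902°) = -1.4766 ≤ −1 ⇒ polar day, H₀ = π.
Bracket: H₀ sin φ sin δ + cos φ cos δ sin H₀ = 3.1416×0.88458×0.61431 + 0.46639×0.78906×0.00000 = 1.707165 + 0.000000 = 1.707165.
Q̄ = (S₀/π) × [bracket] = (569/π) × 1.707165 = 309.2 W/m².

Q̄ ≈ 309 W/m²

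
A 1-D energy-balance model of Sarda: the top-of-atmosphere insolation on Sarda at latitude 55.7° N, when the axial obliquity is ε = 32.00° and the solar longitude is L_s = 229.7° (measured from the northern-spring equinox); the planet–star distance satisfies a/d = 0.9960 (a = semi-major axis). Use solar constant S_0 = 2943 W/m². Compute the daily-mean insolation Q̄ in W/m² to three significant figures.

Q̄ ≈ 96.2 W/m²

Solar declination: sin δ = sin ε · sin L_s = sin 32.00° × sin 229.7° = -0.40415, so δ = -23.838°.
cos h₀ = −tan(+55.7°) tan(-23.838°) = 0.6477, h₀ = 0.8662 rad.
Bracket: h₀ sin ϕ sin δ + cos ϕ cos δ sin h₀ = 0.8662×0.82610×-0.40415 + 0.56353×0.91469×0.76188 = -0.289197 + 0.392715 = 0.103518.
Inverse-square distance factor (a/d)² = 0.9960² = 0.992016.
Q̄ = (S_0/π) × 0.992016 × [bracket] = (2943/π) × 0.992016 × 0.103518 = 96.20 W/m².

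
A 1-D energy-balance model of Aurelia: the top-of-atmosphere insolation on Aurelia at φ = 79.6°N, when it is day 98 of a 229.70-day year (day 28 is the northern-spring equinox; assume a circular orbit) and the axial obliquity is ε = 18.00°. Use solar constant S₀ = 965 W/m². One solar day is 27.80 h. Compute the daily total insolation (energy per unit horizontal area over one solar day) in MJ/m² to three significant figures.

Solar longitude: λ_s = 360° × (98 − 28)/229.70 = 109.708°.
sin δ = sin 18.00° × sin 109.708° = 0.29092, so δ = +16.913°.
cos H₀ = −tan(+79.6°) tan(+16.913°) = -1.6567 ≤ −1 ⇒ polar day, H₀ = π.
Bracket: H₀ sin φ sin δ + cos φ cos δ sin H₀ = 3.1416×0.98357×0.29092 + 0.18052×0.95675×0.00000 = 0.898938 + 0.000000 = 0.898938.
Q̄ = (S₀/π) × [bracket] = (965/π) × 0.898938 = 276.13 W/m².
Daily total = Q̄ × 27.80 h × 3600 s/h = 276.13 × 27.80 × 3600 / 10⁶ = 27.64 MJ/m².

27.6 MJ/m²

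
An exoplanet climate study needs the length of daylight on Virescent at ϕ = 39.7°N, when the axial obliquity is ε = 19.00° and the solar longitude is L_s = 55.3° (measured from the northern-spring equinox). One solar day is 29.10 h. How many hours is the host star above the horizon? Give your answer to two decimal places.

Solar declination: sin δ = sin ε · sin L_s = sin 19.00° × sin 55.3° = 0.26766, so δ = +15.525°.
cos h₀ = −tan ϕ · tan δ = −tan(+39.7°) × tan(+15.525°) = -0.2306, so h₀ = 1.8035 rad = 103.33°.
Daylight = 2h₀/(2π) × 29.10 h = (1.8035/π) × 29.10 = 16.71 h.

16.71 h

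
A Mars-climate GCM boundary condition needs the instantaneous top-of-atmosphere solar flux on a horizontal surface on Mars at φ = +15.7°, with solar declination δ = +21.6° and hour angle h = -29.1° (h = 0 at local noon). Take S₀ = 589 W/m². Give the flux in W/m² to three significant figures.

cos θ_z = sin φ sin δ + cos φ cos δ cos h = 0.099615 + 0.782103 = 0.881718.
Flux = S₀ · cos θ_z = 589 × 0.881718 = 519.3 W/m².

519 W/m²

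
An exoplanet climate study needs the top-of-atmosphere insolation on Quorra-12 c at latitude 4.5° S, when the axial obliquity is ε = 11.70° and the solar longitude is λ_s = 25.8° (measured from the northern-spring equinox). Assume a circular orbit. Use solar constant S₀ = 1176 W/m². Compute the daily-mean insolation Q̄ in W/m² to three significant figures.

Q̄ ≈ 368 W/m²

Solar declination: sin δ = sin ε · sin λ_s = sin 11.70° × sin 25.8° = 0.08826, so δ = +5.063°.
cos H₀ = −tan(-4.5°) tan(+5.063°) = 0.0070, H₀ = 1.5638 rad.
Bracket: H₀ sin φ sin δ + cos φ cos δ sin H₀ = 1.5638×-0.07846×0.08826 + 0.99692×0.99610×0.99998 = -0.010829 + 0.993012 = 0.982183.
Q̄ = (S₀/π) × [bracket] = (1176/π) × 0.982183 = 367.7 W/m².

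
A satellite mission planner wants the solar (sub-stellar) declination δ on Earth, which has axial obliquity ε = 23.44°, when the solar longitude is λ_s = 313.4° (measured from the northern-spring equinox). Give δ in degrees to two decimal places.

δ = -16.80°

sin δ = sin ε · sin λ_s = sin 23.44° × sin 313.4° = -0.289023.
δ = arcsin(-0.289023) = -16.80°.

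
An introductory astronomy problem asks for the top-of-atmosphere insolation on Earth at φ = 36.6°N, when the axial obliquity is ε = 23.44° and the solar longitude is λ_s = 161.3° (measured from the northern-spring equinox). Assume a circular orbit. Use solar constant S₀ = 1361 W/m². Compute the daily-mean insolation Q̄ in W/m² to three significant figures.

Solar declination: sin δ = sin ε · sin λ_s = sin 23.44° × sin 161.3° = 0.12754, so δ = +7.327°.
cos H₀ = −tan(+36.6°) tan(+7.327°) = -0.0955, H₀ = 1.6664 rad.
Bracket: H₀ sin φ sin δ + cos φ cos δ sin H₀ = 1.6664×0.59622×0.12754 + 0.80282×0.99183×0.99543 = 0.126716 + 0.792622 = 0.919338.
Q̄ = (S₀/π) × [bracket] = (1361/π) × 0.919338 = 398.3 W/m².

Q̄ ≈ 398 W/m²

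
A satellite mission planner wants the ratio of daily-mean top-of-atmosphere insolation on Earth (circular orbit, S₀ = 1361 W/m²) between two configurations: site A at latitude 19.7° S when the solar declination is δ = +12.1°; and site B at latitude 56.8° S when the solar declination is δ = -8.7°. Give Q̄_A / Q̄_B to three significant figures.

Q̄_A / Q̄_B ≈ 1.08

— Configuration A (φ=-19.7°):
cos H₀ = −tan(-19.7°) tan(+12.100°) = 0.0768, H₀ = 1.4940 rad.
Bracket: H₀ sin φ sin δ + cos φ cos δ sin H₀ = 1.4940×-0.33710×0.20962 + 0.94147×0.97778×0.99705 = -0.105570 + 0.917835 = 0.812265.
Q̄ = (S₀/π) × [bracket] = (1361/π) × 0.812265 = 351.89 W/m².
— Configuration B (φ=-56.8°):
cos H₀ = −tan(-56.8°) tan(-8.700°) = -0.2338, H₀ = 1.8068 rad.
Bracket: H₀ sin φ sin δ + cos φ cos δ sin H₀ = 1.8068×-0.83676×-0.15126 + 0.54756×0.98849×0.97227 = 0.228684 + 0.526249 = 0.754933.
Q̄ = (S₀/π) × [bracket] = (1361/π) × 0.754933 = 327.05 W/m².
Ratio Q̄_A / Q̄_B = 351.89 / 327.05 = 1.076.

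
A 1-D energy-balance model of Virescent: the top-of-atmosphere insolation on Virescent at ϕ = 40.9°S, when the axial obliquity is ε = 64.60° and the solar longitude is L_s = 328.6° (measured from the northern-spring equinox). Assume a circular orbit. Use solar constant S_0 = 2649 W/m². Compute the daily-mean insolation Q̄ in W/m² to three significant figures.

Q̄ ≈ 1.03e+03 W/m²

Solar declination: sin δ = sin ε · sin L_s = sin 64.60° × sin 328.6° = -0.47065, so δ = -28.076°.
cos h₀ = −tan(-40.9°) tan(-28.076°) = -0.4621, h₀ = 2.0511 rad.
Bracket: h₀ sin ϕ sin δ + cos ϕ cos δ sin h₀ = 2.0511×-0.65474×-0.47065 + 0.75585×0.88232×0.88685 = 0.632053 + 0.591442 = 1.223495.
Q̄ = (S_0/π) × [bracket] = (2649/π) × 1.223495 = 1032 W/m².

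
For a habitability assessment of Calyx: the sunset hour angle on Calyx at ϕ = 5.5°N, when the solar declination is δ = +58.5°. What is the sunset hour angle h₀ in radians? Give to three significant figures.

h₀ = 1.73 rad

cos h₀ = −tan ϕ · tan δ = −tan(+5.5°) × tan(+58.500°) = -0.1571, so h₀ = 1.7286 rad = 99.04°.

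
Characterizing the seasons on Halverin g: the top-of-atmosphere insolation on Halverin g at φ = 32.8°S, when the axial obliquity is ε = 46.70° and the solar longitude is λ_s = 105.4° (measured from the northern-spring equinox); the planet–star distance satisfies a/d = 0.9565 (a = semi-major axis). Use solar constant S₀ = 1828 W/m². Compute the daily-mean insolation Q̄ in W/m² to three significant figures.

Solar declination: sin δ = sin ε · sin λ_s = sin 46.70° × sin 105.4° = 0.70164, so δ = +44.559°.
cos H₀ = −tan(-32.8°) tan(+44.559°) = 0.6346, H₀ = 0.8833 rad.
Bracket: H₀ sin φ sin δ + cos φ cos δ sin H₀ = 0.8833×-0.54171×0.70164 + 0.84057×0.71253×0.77283 = -0.335729 + 0.462872 = 0.127143.
Inverse-square distance factor (a/d)² = 0.9565² = 0.914892.
Q̄ = (S₀/π) × 0.914892 × [bracket] = (1828/π) × 0.914892 × 0.127143 = 67.68 W/m².

Q̄ ≈ 67.7 W/m²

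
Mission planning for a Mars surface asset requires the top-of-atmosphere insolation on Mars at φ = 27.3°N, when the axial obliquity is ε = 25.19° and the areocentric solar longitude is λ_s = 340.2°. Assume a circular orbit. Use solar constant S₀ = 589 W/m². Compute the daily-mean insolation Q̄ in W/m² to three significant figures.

sin δ = sin 25.19° × sin 340.2° = -0.14417, so δ = -8.289°.
cos H₀ = −tan(+27.3°) tan(-8.289°) = 0.0752, H₀ = 1.4955 rad.
Bracket: H₀ sin φ sin δ + cos φ cos δ sin H₀ = 1.4955×0.45865×-0.14417 + 0.88862×0.98955×0.99717 = -0.098888 + 0.876845 = 0.777957.
Q̄ = (S₀/π) × [bracket] = (589/π) × 0.777957 = 145.9 W/m².

Q̄ ≈ 146 W/m²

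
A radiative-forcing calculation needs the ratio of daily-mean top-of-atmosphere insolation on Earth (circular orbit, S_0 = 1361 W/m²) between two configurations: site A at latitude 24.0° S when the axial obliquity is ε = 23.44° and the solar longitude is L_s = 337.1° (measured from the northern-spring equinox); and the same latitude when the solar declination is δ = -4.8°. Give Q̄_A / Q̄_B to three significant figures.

Q̄_A / Q̄_B ≈ 1.04

— Configuration A (ϕ=-24.0°):
Solar declination: sin δ = sin ε · sin L_s = sin 23.44° × sin 337.1° = -0.15479, so δ = -8.905°.
cos h₀ = −tan(-24.0°) tan(-8.905°) = -0.0698, h₀ = 1.6406 rad.
Bracket: h₀ sin ϕ sin δ + cos ϕ cos δ sin h₀ = 1.6406×-0.40674×-0.15479 + 0.91355×0.98795×0.99756 = 0.103291 + 0.900340 = 1.003631.
Q̄ = (S_0/π) × [bracket] = (1361/π) × 1.003631 = 434.79 W/m².
— Configuration B (ϕ=-24.0°):
cos h₀ = −tan(-24.0°) tan(-4.800°) = -0.0374, h₀ = 1.6082 rad.
Bracket: h₀ sin ϕ sin δ + cos ϕ cos δ sin h₀ = 1.6082×-0.40674×-0.08368 + 0.91355×0.99649×0.99930 = 0.054737 + 0.909706 = 0.964443.
Q̄ = (S_0/π) × [bracket] = (1361/π) × 0.964443 = 417.82 W/m².
Ratio Q̄_A / Q̄_B = 434.79 / 417.82 = 1.041.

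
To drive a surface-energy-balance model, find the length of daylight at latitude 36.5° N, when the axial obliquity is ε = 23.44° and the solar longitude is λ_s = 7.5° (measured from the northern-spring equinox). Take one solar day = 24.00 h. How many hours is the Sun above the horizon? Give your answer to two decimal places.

12.29 h

Solar declination: sin δ = sin ε · sin λ_s = sin 23.44° × sin 7.5° = 0.05192, so δ = +2.976°.
cos H₀ = −tan φ · tan δ = −tan(+36.5°) × tan(+2.976°) = -0.0385, so H₀ = 1.6093 rad = 92.20°.
Daylight = 2H₀/(2π) × 24.00 h = (1.6093/π) × 24.00 = 12.29 h.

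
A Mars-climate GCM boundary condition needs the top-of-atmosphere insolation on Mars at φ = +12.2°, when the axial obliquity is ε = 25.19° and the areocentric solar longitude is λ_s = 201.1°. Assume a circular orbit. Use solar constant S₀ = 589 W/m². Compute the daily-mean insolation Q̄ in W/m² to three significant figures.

sin δ = sin 25.19° × sin 201.1° = -0.15322, so δ = -8.814°.
cos H₀ = −tan(+12.2°) tan(-8.814°) = 0.0335, H₀ = 1.5373 rad.
Bracket: H₀ sin φ sin δ + cos φ cos δ sin H₀ = 1.5373×0.21132×-0.15322 + 0.97742×0.98819×0.99944 = -0.049775 + 0.965336 = 0.915561.
Q̄ = (S₀/π) × [bracket] = (589/π) × 0.915561 = 171.7 W/m².

Q̄ ≈ 172 W/m²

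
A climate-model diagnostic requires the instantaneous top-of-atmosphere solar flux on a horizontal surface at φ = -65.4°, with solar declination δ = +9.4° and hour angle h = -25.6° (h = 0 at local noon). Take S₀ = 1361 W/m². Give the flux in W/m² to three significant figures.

cos θ_z = sin φ sin δ + cos φ cos δ cos h = -0.148502 + 0.370375 = 0.221873.
Flux = S₀ · cos θ_z = 1361 × 0.221873 = 302.0 W/m².

302 W/m²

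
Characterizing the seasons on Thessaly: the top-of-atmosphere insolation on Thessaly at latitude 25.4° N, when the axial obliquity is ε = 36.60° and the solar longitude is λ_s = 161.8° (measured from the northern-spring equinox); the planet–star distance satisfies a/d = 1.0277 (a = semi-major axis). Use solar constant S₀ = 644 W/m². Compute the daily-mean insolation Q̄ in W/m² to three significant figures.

Q̄ ≈ 220 W/m²

Solar declination: sin δ = sin ε · sin λ_s = sin 36.60° × sin 161.8° = 0.18622, so δ = +10.732°.
cos H₀ = −tan(+25.4°) tan(+10.732°) = -0.0900, H₀ = 1.6609 rad.
Bracket: H₀ sin φ sin δ + cos φ cos δ sin H₀ = 1.6609×0.42894×0.18622 + 0.90334×0.98251×0.99594 = 0.132668 + 0.883937 = 1.016605.
Inverse-square distance factor (a/d)² = 1.0277² = 1.056167.
Q̄ = (S₀/π) × 1.056167 × [bracket] = (644/π) × 1.056167 × 1.016605 = 220.1 W/m².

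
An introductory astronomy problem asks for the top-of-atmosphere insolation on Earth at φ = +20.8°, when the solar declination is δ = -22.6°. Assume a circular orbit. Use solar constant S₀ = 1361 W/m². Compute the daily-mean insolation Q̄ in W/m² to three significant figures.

cos H₀ = −tan(+20.8°) tan(-22.600°) = 0.1581, H₀ = 1.4120 rad.
Bracket: H₀ sin φ sin δ + cos φ cos δ sin H₀ = 1.4120×0.35511×-0.38430 + 0.93483×0.92321×0.98742 = -0.192694 + 0.852187 = 0.659493.
Q̄ = (S₀/π) × [bracket] = (1361/π) × 0.659493 = 285.7 W/m².

Q̄ ≈ 286 W/m²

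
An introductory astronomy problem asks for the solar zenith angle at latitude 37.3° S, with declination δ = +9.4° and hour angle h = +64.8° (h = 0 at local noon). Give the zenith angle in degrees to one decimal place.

cos θ_z = sin ϕ sin δ + cos ϕ cos δ cos h = -0.098974 + 0.334148 = 0.235174.
θ_z = arccos(0.235174) = 76.4°.

θ_z = 76.4°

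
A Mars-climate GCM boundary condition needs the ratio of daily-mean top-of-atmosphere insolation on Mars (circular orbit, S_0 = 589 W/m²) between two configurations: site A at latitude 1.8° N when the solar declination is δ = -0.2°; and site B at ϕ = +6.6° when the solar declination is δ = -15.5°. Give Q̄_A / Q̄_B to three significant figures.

Q̄_A / Q̄_B ≈ 1.10

— Configuration A (ϕ=+1.8°):
cos h₀ = −tan(+1.8°) tan(-0.200°) = 0.0001, h₀ = 1.5707 rad.
Bracket: h₀ sin ϕ sin δ + cos ϕ cos δ sin h₀ = 1.5707×0.03141×-0.00349 + 0.99951×0.99999×1.00000 = -0.000172 + 0.999500 = 0.999328.
Q̄ = (S_0/π) × [bracket] = (589/π) × 0.999328 = 187.36 W/m².
— Configuration B (ϕ=+6.6°):
cos h₀ = −tan(+6.6°) tan(-15.500°) = 0.0321, h₀ = 1.5387 rad.
Bracket: h₀ sin ϕ sin δ + cos ϕ cos δ sin h₀ = 1.5387×0.11494×-0.26724 + 0.99337×0.96363×0.99949 = -0.047264 + 0.956753 = 0.909489.
Q̄ = (S_0/π) × [bracket] = (589/π) × 0.909489 = 170.52 W/m².
Ratio Q̄_A / Q̄_B = 187.36 / 170.52 = 1.099.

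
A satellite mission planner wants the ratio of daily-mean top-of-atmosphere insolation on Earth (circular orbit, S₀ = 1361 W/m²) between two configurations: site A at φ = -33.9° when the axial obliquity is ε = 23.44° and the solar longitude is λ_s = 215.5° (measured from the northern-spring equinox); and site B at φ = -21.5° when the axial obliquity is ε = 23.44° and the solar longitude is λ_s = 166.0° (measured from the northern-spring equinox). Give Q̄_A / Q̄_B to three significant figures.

Q̄_A / Q̄_B ≈ 1.17

— Configuration A (φ=-33.9°):
Solar declination: sin δ = sin ε · sin λ_s = sin 23.44° × sin 215.5° = -0.23100, so δ = -13.356°.
cos H₀ = −tan(-33.9°) tan(-13.356°) = -0.1595, H₀ = 1.7310 rad.
Bracket: H₀ sin φ sin δ + cos φ cos δ sin H₀ = 1.7310×-0.55775×-0.23100 + 0.83001×0.97295×0.98719 = 0.223022 + 0.797213 = 1.020235.
Q̄ = (S₀/π) × [bracket] = (1361/π) × 1.020235 = 441.99 W/m².
— Configuration B (φ=-21.5°):
Solar declination: sin δ = sin ε · sin λ_s = sin 23.44° × sin 166.0° = 0.09623, so δ = +5.522°.
cos H₀ = −tan(-21.5°) tan(+5.522°) = 0.0381, H₀ = 1.5327 rad.
Bracket: H₀ sin φ sin δ + cos φ cos δ sin H₀ = 1.5327×-0.36650×0.09623 + 0.93042×0.99536×0.99927 = -0.054056 + 0.925427 = 0.871371.
Q̄ = (S₀/π) × [bracket] = (1361/π) × 0.871371 = 377.50 W/m².
Ratio Q̄_A / Q̄_B = 441.99 / 377.50 = 1.171.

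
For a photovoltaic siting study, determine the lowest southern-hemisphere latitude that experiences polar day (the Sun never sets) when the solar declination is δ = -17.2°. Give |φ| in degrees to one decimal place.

|φ| = 72.8°

Polar day requires cos H₀ = −tan φ tan δ ≤ −1, i.e. tan φ tan δ ≥ 1.
The boundary is |tan φ| · |tan δ| = 1, so |φ| = 90° − |δ| = 90° − 17.2° = 72.8° in the southern hemisphere.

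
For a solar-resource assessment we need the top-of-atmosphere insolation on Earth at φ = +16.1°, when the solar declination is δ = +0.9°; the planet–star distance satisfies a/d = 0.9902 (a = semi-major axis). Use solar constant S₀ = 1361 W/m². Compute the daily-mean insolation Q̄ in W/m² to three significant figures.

cos H₀ = −tan(+16.1°) tan(+0.900°) = -0.0045, H₀ = 1.5753 rad.
Bracket: H₀ sin φ sin δ + cos φ cos δ sin H₀ = 1.5753×0.27731×0.01571 + 0.96078×0.99988×0.99999 = 0.006863 + 0.960655 = 0.967518.
Inverse-square distance factor (a/d)² = 0.9902² = 0.980496.
Q̄ = (S₀/π) × 0.980496 × [bracket] = (1361/π) × 0.980496 × 0.967518 = 411.0 W/m².

Q̄ ≈ 411 W/m²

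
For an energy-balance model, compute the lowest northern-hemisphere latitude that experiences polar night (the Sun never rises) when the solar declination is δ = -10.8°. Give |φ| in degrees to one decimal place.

|φ| = 79.2°

Polar night requires cos H₀ = −tan φ tan δ ≥ 1, i.e. tan φ tan δ ≤ −1.
The boundary is |tan φ| · |tan δ| = 1, so |φ| = 90° − |δ| = 90° − 10.8° = 79.2° in the northern hemisphere.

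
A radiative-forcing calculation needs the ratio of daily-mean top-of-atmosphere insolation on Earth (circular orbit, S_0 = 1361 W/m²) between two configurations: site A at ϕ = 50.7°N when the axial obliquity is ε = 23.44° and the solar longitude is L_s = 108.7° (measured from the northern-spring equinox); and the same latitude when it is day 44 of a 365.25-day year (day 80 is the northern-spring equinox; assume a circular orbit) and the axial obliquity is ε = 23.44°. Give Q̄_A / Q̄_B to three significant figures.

— Configuration A (ϕ=+50.7°):
Solar declination: sin δ = sin ε · sin L_s = sin 23.44° × sin 108.7° = 0.37679, so δ = +22.135°.
cos h₀ = −tan(+50.7°) tan(+22.135°) = -0.4970, h₀ = 2.0909 rad.
Bracket: h₀ sin ϕ sin δ + cos ϕ cos δ sin h₀ = 2.0909×0.77384×0.37679 + 0.63338×0.92630×0.86777 = 0.609655 + 0.509121 = 1.118776.
Q̄ = (S_0/π) × [bracket] = (1361/π) × 1.118776 = 484.68 W/m².
— Configuration B (ϕ=+50.7°):
Solar longitude: L_s = 360° × (44 − 80)/365.25 = -35.483°, i.e. -35.483° + 360° = 324.517°.
sin δ = sin 23.44° × sin 324.517° = -0.23090, so δ = -13.350°.
cos h₀ = −tan(+50.7°) tan(-13.350°) = 0.2899, h₀ = 1.2766 rad.
Bracket: h₀ sin ϕ sin δ + cos ϕ cos δ sin h₀ = 1.2766×0.77384×-0.23090 + 0.63338×0.97298×0.95705 = -0.228102 + 0.589797 = 0.361695.
Q̄ = (S_0/π) × [bracket] = (1361/π) × 0.361695 = 156.69 W/m².
Ratio Q̄_A / Q̄_B = 484.68 / 156.69 = 3.093.

Q̄_A / Q̄_B ≈ 3.09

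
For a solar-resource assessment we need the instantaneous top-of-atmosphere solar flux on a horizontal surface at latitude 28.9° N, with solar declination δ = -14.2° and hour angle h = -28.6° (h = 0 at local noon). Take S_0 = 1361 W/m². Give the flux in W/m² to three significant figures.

cos θ_z = sin ϕ sin δ + cos ϕ cos δ cos h = -0.118553 + 0.745157 = 0.626604.
Flux = S_0 · cos θ_z = 1361 × 0.626604 = 852.8 W/m².

853 W/m²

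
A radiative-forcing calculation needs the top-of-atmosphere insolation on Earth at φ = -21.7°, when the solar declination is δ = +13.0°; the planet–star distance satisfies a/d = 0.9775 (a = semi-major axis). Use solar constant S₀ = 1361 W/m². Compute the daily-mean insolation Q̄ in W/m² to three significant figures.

Q̄ ≈ 322 W/m²

cos H₀ = −tan(-21.7°) tan(+13.000°) = 0.0919, H₀ = 1.4788 rad.
Bracket: H₀ sin φ sin δ + cos φ cos δ sin H₀ = 1.4788×-0.36975×0.22495 + 0.92913×0.97437×0.99577 = -0.123000 + 0.901487 = 0.778487.
Inverse-square distance factor (a/d)² = 0.9775² = 0.955506.
Q̄ = (S₀/π) × 0.955506 × [bracket] = (1361/π) × 0.955506 × 0.778487 = 322.3 W/m².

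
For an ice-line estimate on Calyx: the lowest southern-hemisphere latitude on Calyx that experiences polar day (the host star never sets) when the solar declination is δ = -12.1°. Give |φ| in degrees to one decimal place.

|φ| = 77.9°

Polar day requires cos H₀ = −tan φ tan δ ≤ −1, i.e. tan φ tan δ ≥ 1.
The boundary is |tan φ| · |tan δ| = 1, so |φ| = 90° − |δ| = 90° − 12.1° = 77.9° in the southern hemisphere.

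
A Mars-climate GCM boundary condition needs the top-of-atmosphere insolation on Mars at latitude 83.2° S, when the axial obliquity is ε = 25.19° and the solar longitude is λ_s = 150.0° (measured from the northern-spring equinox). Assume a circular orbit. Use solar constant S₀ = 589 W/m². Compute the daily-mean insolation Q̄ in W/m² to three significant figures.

Q̄ ≈ 0.00 W/m²

Solar declination: sin δ = sin ε · sin λ_s = sin 25.19° × sin 150.0° = 0.21281, so δ = +12.287°.
cos H₀ = −tan(-83.2°) tan(+12.287°) = 1.8265 ≥ 1 ⇒ polar night, H₀ = 0 and Q̄ = 0.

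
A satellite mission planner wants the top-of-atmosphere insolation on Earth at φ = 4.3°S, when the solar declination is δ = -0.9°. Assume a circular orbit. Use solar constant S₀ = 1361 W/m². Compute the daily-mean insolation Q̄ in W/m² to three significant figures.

Q̄ ≈ 433 W/m²

cos H₀ = −tan(-4.3°) tan(-0.900°) = -0.0012, H₀ = 1.5720 rad.
Bracket: H₀ sin φ sin δ + cos φ cos δ sin H₀ = 1.5720×-0.07498×-0.01571 + 0.99719×0.99988×1.00000 = 0.001852 + 0.997070 = 0.998922.
Q̄ = (S₀/π) × [bracket] = (1361/π) × 0.998922 = 432.8 W/m².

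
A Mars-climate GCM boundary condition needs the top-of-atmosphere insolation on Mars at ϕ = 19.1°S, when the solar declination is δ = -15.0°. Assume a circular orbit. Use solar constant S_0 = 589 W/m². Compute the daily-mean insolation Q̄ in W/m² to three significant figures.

Q̄ ≈ 197 W/m²

cos h₀ = −tan(-19.1°) tan(-15.000°) = -0.0928, h₀ = 1.6637 rad.
Bracket: h₀ sin ϕ sin δ + cos ϕ cos δ sin h₀ = 1.6637×-0.32722×-0.25882 + 0.94495×0.96593×0.99569 = 0.140901 + 0.908822 = 1.049723.
Q̄ = (S_0/π) × [bracket] = (589/π) × 1.049723 = 196.8 W/m².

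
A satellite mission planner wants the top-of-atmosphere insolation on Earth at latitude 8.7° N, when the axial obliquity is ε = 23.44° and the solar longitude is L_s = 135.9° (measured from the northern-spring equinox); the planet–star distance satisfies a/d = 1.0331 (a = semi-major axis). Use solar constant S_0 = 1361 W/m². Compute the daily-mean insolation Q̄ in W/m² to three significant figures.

Q̄ ≈ 470 W/m²

Solar declination: sin δ = sin ε · sin L_s = sin 23.44° × sin 135.9° = 0.27683, so δ = +16.071°.
cos h₀ = −tan(+8.7°) tan(+16.071°) = -0.0441, h₀ = 1.6149 rad.
Bracket: h₀ sin ϕ sin δ + cos ϕ cos δ sin h₀ = 1.6149×0.15126×0.27683 + 0.98849×0.96092×0.99903 = 0.067621 + 0.948938 = 1.016559.
Inverse-square distance factor (a/d)² = 1.0331² = 1.067296.
Q̄ = (S_0/π) × 1.067296 × [bracket] = (1361/π) × 1.067296 × 1.016559 = 470.0 W/m².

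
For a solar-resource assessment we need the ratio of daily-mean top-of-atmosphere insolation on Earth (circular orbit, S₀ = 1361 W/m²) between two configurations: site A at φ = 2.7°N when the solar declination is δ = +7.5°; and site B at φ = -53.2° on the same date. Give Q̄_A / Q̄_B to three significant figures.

— Configuration A (φ=+2.7°):
cos H₀ = −tan(+2.7°) tan(+7.500°) = -0.0062, H₀ = 1.5770 rad.
Bracket: H₀ sin φ sin δ + cos φ cos δ sin H₀ = 1.5770×0.04711×0.13053 + 0.99889×0.99144×0.99998 = 0.009697 + 0.990320 = 1.000017.
Q̄ = (S₀/π) × [bracket] = (1361/π) × 1.000017 = 433.23 W/m².
— Configuration B (φ=-53.2°):
cos H₀ = −tan(-53.2°) tan(+7.500°) = 0.1760, H₀ = 1.3939 rad.
Bracket: H₀ sin φ sin δ + cos φ cos δ sin H₀ = 1.3939×-0.80073×0.13053 + 0.59902×0.99144×0.98439 = -0.145689 + 0.584622 = 0.438933.
Q̄ = (S₀/π) × [bracket] = (1361/π) × 0.438933 = 190.15 W/m².
Ratio Q̄_A / Q̄_B = 433.23 / 190.15 = 2.278.

Q̄_A / Q̄_B ≈ 2.28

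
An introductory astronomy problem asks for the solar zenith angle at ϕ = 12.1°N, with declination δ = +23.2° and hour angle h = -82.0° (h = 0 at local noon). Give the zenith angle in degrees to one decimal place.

θ_z = 78.0°

cos θ_z = sin ϕ sin δ + cos ϕ cos δ cos h = 0.082578 + 0.125077 = 0.207655.
θ_z = arccos(0.207655) = 78.0°.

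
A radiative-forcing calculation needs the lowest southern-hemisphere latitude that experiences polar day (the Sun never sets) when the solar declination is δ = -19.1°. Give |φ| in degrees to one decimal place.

Polar day requires cos H₀ = −tan φ tan δ ≤ −1, i.e. tan φ tan δ ≥ 1.
The boundary is |tan φ| · |tan δ| = 1, so |φ| = 90° − |δ| = 90° − 19.1° = 70.9° in the southern hemisphere.

|φ| = 70.9°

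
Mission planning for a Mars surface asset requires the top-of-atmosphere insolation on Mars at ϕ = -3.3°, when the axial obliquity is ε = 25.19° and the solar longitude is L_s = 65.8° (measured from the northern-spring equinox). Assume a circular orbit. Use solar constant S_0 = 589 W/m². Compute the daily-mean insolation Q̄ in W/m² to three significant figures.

Q̄ ≈ 166 W/m²

Solar declination: sin δ = sin ε · sin L_s = sin 25.19° × sin 65.8° = 0.38822, so δ = +22.844°.
cos h₀ = −tan(-3.3°) tan(+22.844°) = 0.0243, h₀ = 1.5465 rad.
Bracket: h₀ sin ϕ sin δ + cos ϕ cos δ sin h₀ = 1.5465×-0.05756×0.38822 + 0.99834×0.92157×0.99970 = -0.034558 + 0.919764 = 0.885206.
Q̄ = (S_0/π) × [bracket] = (589/π) × 0.885206 = 166.0 W/m².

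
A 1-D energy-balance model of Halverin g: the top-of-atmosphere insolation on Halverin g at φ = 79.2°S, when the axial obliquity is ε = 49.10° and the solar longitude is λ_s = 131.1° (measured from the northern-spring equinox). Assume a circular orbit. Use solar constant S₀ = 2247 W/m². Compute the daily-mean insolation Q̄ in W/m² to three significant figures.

Q̄ ≈ 0.00 W/m²

Solar declination: sin δ = sin ε · sin λ_s = sin 49.10° × sin 131.1° = 0.56958, so δ = +34.721°.
cos H₀ = −tan(-79.2°) tan(+34.721°) = 3.6327 ≥ 1 ⇒ polar night, H₀ = 0 and Q̄ = 0.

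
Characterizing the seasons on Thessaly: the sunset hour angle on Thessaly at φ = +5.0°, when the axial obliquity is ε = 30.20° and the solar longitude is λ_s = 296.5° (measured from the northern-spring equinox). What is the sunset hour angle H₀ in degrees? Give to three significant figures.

H₀ = 87.5°

Solar declination: sin δ = sin ε · sin λ_s = sin 30.20° × sin 296.5° = -0.45017, so δ = -26.755°.
cos H₀ = −tan φ · tan δ = −tan(+5.0°) × tan(-26.755°) = 0.0441, so H₀ = 1.5267 rad = 87.47°.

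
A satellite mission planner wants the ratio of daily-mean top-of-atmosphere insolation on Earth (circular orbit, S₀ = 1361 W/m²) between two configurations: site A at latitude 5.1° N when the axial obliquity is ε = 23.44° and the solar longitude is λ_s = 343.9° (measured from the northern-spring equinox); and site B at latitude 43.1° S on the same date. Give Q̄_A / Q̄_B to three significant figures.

— Configuration A (φ=+5.1°):
Solar declination: sin δ = sin ε · sin λ_s = sin 23.44° × sin 343.9° = -0.11031, so δ = -6.333°.
cos H₀ = −tan(+5.1°) tan(-6.333°) = 0.0099, H₀ = 1.5609 rad.
Bracket: H₀ sin φ sin δ + cos φ cos δ sin H₀ = 1.5609×0.08889×-0.11031 + 0.99604×0.99390×0.99995 = -0.015305 + 0.989915 = 0.974610.
Q̄ = (S₀/π) × [bracket] = (1361/π) × 0.974610 = 422.22 W/m².
— Configuration B (φ=-43.1°):
cos H₀ = −tan(-43.1°) tan(-6.333°) = -0.1039, H₀ = 1.6748 rad.
Bracket: H₀ sin φ sin δ + cos φ cos δ sin H₀ = 1.6748×-0.68327×-0.11031 + 0.73016×0.99390×0.99459 = 0.126232 + 0.721780 = 0.848012.
Q̄ = (S₀/π) × [bracket] = (1361/π) × 0.848012 = 367.38 W/m².
Ratio Q̄_A / Q̄_B = 422.22 / 367.38 = 1.149.

Q̄_A / Q̄_B ≈ 1.15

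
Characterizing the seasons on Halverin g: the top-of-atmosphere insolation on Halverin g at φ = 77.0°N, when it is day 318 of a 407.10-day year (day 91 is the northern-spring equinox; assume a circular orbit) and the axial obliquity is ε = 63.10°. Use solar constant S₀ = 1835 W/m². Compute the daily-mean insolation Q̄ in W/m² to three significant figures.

Solar longitude: λ_s = 360° × (318 − 91)/407.10 = 200.737°.
sin δ = sin 63.10° × sin 200.737° = -0.31577, so δ = -18.407°.
cos H₀ = −tan(+77.0°) tan(-18.407°) = 1.4415 ≥ 1 ⇒ polar night, H₀ = 0 and Q̄ = 0.

Q̄ ≈ 0.00 W/m²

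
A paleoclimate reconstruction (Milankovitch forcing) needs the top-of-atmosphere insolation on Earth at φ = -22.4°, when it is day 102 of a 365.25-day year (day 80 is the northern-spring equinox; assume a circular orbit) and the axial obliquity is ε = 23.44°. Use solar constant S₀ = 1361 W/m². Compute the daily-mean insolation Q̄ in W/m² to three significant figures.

Q̄ ≈ 359 W/m²

Solar longitude: λ_s = 360° × (102 − 80)/365.25 = 21.684°.
sin δ = sin 23.44° × sin 21.684° = 0.14698, so δ = +8.452°.
cos H₀ = −tan(-22.4°) tan(+8.452°) = 0.0612, H₀ = 1.5095 rad.
Bracket: H₀ sin φ sin δ + cos φ cos δ sin H₀ = 1.5095×-0.38107×0.14698 + 0.92455×0.98914×0.99812 = -0.084547 + 0.912790 = 0.828243.
Q̄ = (S₀/π) × [bracket] = (1361/π) × 0.828243 = 358.8 W/m².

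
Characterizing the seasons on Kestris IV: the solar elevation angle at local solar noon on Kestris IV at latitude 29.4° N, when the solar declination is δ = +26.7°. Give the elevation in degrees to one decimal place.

At local noon the hour angle is zero, so the zenith angle equals |φ − δ| = |+29.4° − (+26.700°)| = 2.700°.
Elevation = 90° − 2.700° = 87.3°.

87.3°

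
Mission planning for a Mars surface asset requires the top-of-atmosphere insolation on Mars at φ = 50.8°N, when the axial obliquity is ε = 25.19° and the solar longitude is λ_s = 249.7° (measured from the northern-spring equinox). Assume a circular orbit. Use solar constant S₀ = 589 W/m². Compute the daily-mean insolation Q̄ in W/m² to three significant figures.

Q̄ ≈ 33.4 W/m²

Solar declination: sin δ = sin ε · sin λ_s = sin 25.19° × sin 249.7° = -0.39919, so δ = -23.527°.
cos H₀ = −tan(+50.8°) tan(-23.527°) = 0.5338, H₀ = 1.0077 rad.
Bracket: H₀ sin φ sin δ + cos φ cos δ sin H₀ = 1.0077×0.77494×-0.39919 + 0.63203×0.91687×0.84559 = -0.311730 + 0.490010 = 0.178280.
Q̄ = (S₀/π) × [bracket] = (589/π) × 0.178280 = 33.42 W/m².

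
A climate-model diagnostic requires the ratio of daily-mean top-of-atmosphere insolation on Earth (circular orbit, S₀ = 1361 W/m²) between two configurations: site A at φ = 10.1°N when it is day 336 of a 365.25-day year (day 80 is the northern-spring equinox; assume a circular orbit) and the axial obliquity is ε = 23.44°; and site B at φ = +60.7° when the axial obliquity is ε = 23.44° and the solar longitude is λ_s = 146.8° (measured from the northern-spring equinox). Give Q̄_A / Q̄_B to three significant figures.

Q̄_A / Q̄_B ≈ 0.994

— Configuration A (φ=+10.1°):
Solar longitude: λ_s = 360° × (336 − 80)/365.25 = 252.320°.
sin δ = sin 23.44° × sin 252.320° = -0.37900, so δ = -22.272°.
cos H₀ = −tan(+10.1°) tan(-22.272°) = 0.0730, H₀ = 1.4978 rad.
Bracket: H₀ sin φ sin δ + cos φ cos δ sin H₀ = 1.4978×0.17537×-0.37900 + 0.98450×0.92540×0.99734 = -0.099552 + 0.908633 = 0.809081.
Q̄ = (S₀/π) × [bracket] = (1361/π) × 0.809081 = 350.51 W/m².
— Configuration B (φ=+60.7°):
Solar declination: sin δ = sin ε · sin λ_s = sin 23.44° × sin 146.8° = 0.21781, so δ = +12.581°.
cos H₀ = −tan(+60.7°) tan(+12.581°) = -0.3977, H₀ = 1.9798 rad.
Bracket: H₀ sin φ sin δ + cos φ cos δ sin H₀ = 1.9798×0.87207×0.21781 + 0.48938×0.97599×0.91752 = 0.376054 + 0.438235 = 0.814289.
Q̄ = (S₀/π) × [bracket] = (1361/π) × 0.814289 = 352.77 W/m².
Ratio Q̄_A / Q̄_B = 350.51 / 352.77 = 0.9936.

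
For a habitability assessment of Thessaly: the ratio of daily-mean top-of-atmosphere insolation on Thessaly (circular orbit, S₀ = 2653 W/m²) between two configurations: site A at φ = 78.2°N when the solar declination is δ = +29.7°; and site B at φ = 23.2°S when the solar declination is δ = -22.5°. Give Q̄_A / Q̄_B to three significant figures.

— Configuration A (φ=+78.2°):
cos H₀ = −tan(+78.2°) tan(+29.700°) = -2.7303 ≤ −1 ⇒ polar day, H₀ = π.
Bracket: H₀ sin φ sin δ + cos φ cos δ sin H₀ = 3.1416×0.97887×0.49546 + 0.20450×0.86863×0.00000 = 1.523648 + 0.000000 = 1.523648.
Q̄ = (S₀/π) × [bracket] = (2653/π) × 1.523648 = 1286.7 W/m².
— Configuration B (φ=-23.2°):
cos H₀ = −tan(-23.2°) tan(-22.500°) = -0.1775, H₀ = 1.7493 rad.
Bracket: H₀ sin φ sin δ + cos φ cos δ sin H₀ = 1.7493×-0.39394×-0.38268 + 0.91914×0.92388×0.98411 = 0.263712 + 0.835682 = 1.099394.
Q̄ = (S₀/π) × [bracket] = (2653/π) × 1.099394 = 928.41 W/m².
Ratio Q̄_A / Q̄_B = 1286.7 / 928.41 = 1.386.

Q̄_A / Q̄_B ≈ 1.39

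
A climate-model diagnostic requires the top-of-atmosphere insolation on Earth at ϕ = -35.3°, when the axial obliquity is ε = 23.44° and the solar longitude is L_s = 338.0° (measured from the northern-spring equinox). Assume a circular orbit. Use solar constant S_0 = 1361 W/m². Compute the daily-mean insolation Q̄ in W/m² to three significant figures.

Solar declination: sin δ = sin ε · sin L_s = sin 23.44° × sin 338.0° = -0.14901, so δ = -8.570°.
cos h₀ = −tan(-35.3°) tan(-8.570°) = -0.1067, h₀ = 1.6777 rad.
Bracket: h₀ sin ϕ sin δ + cos ϕ cos δ sin h₀ = 1.6777×-0.57786×-0.14901 + 0.81614×0.98884×0.99429 = 0.144462 + 0.802424 = 0.946886.
Q̄ = (S_0/π) × [bracket] = (1361/π) × 0.946886 = 410.2 W/m².

Q̄ ≈ 410 W/m²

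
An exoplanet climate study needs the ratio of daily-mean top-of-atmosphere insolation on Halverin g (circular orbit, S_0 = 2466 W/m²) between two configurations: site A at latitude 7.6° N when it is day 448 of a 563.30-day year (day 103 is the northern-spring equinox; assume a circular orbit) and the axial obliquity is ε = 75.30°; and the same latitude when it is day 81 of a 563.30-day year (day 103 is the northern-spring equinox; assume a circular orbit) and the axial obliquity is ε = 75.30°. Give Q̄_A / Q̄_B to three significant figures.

Q̄_A / Q̄_B ≈ 0.705

— Configuration A (ϕ=+7.6°):
Solar longitude: L_s = 360° × (448 − 103)/563.30 = 220.486°.
sin δ = sin 75.30° × sin 220.486° = -0.62802, so δ = -38.904°.
cos h₀ = −tan(+7.6°) tan(-38.904°) = 0.1077, h₀ = 1.4629 rad.
Bracket: h₀ sin ϕ sin δ + cos ϕ cos δ sin h₀ = 1.4629×0.13226×-0.62802 + 0.99122×0.77820×0.99419 = -0.121511 + 0.766886 = 0.645375.
Q̄ = (S_0/π) × [bracket] = (2466/π) × 0.645375 = 506.59 W/m².
— Configuration B (ϕ=+7.6°):
Solar longitude: L_s = 360° × (81 − 103)/563.30 = -14.060°, i.e. -14.060° + 360° = 345.940°.
sin δ = sin 75.30° × sin 345.940° = -0.23499, so δ = -13.591°.
cos h₀ = −tan(+7.6°) tan(-13.591°) = 0.0323, h₀ = 1.5385 rad.
Bracket: h₀ sin ϕ sin δ + cos ϕ cos δ sin h₀ = 1.5385×0.13226×-0.23499 + 0.99122×0.97200×0.99948 = -0.047816 + 0.962965 = 0.915149.
Q̄ = (S_0/π) × [bracket] = (2466/π) × 0.915149 = 718.35 W/m².
Ratio Q̄_A / Q̄_B = 506.59 / 718.35 = 0.7052.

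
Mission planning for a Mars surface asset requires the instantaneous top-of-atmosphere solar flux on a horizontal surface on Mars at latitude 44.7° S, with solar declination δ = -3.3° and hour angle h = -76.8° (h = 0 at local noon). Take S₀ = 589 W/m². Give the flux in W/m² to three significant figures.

119 W/m²

cos θ_z = sin φ sin δ + cos φ cos δ cos h = 0.040490 + 0.162043 = 0.202533.
Flux = S₀ · cos θ_z = 589 × 0.202533 = 119.3 W/m².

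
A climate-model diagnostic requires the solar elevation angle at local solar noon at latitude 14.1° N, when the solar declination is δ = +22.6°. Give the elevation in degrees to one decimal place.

At local noon the hour angle is zero, so the zenith angle equals |ϕ − δ| = |+14.1° − (+22.600°)| = 8.500°.
Elevation = 90° − 8.500° = 81.5°.

81.5°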